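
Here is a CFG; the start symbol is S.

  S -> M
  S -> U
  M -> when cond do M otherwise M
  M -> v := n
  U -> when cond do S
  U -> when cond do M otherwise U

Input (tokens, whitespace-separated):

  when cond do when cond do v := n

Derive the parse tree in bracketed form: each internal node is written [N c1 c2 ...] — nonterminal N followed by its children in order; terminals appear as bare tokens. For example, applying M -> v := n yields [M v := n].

[S [U when cond do [S [U when cond do [S [M v := n]]]]]]

S
U
when cond do S
when cond do U
when cond do when cond do S
when cond do when cond do M
when cond do when cond do v := n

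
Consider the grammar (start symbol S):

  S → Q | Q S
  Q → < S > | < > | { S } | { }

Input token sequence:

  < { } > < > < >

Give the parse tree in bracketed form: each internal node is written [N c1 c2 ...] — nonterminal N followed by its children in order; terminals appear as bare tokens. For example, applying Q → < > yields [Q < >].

S
Q S
< S > S
< Q > S
< { } > S
< { } > Q S
< { } > < > S
< { } > < > Q
< { } > < > < >

[S [Q < [S [Q { }]] >] [S [Q < >] [S [Q < >]]]]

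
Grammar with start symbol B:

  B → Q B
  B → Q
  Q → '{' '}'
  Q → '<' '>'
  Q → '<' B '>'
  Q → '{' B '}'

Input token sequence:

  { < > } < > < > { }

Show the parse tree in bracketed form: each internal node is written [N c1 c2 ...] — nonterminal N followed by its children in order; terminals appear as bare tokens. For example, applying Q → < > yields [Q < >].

[B [Q { [B [Q < >]] }] [B [Q < >] [B [Q < >] [B [Q { }]]]]]

B
Q B
{ B } B
{ Q } B
{ < > } B
{ < > } Q B
{ < > } < > B
{ < > } < > Q B
{ < > } < > < > B
{ < > } < > < > Q
{ < > } < > < > { }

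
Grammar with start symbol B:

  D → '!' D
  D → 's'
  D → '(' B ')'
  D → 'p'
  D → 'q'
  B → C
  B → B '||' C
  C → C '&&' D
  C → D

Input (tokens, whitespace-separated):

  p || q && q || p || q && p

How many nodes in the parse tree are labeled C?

6

[B [B [B [B [C [D p]]] || [C [C [D q]] && [D q]]] || [C [D p]]] || [C [C [D q]] && [D p]]]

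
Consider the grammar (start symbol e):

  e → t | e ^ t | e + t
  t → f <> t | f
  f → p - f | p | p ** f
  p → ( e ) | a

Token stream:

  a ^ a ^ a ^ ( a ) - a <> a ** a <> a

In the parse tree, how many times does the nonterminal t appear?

7

[e [e [e [e [t [f [p a]]]] ^ [t [f [p a]]]] ^ [t [f [p a]]]] ^ [t [f [p ( [e [t [f [p a]]]] )] - [f [p a]]] <> [t [f [p a] ** [f [p a]]] <> [t [f [p a]]]]]]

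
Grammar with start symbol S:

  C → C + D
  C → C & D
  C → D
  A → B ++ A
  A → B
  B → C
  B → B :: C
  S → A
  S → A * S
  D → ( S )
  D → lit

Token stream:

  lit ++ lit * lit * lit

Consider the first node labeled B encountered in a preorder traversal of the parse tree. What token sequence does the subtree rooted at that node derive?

lit

[S [A [B [C [D lit]]] ++ [A [B [C [D lit]]]]] * [S [A [B [C [D lit]]]] * [S [A [B [C [D lit]]]]]]]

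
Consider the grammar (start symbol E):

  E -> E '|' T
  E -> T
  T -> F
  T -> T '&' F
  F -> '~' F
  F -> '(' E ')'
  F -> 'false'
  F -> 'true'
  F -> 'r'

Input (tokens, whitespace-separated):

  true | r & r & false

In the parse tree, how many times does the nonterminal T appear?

[E [E [T [F true]]] | [T [T [T [F r]] & [F r]] & [F false]]]

4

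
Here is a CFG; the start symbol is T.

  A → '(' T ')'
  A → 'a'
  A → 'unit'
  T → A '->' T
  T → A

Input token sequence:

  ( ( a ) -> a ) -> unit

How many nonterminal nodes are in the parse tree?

10

[T [A ( [T [A ( [T [A a]] )] -> [T [A a]]] )] -> [T [A unit]]]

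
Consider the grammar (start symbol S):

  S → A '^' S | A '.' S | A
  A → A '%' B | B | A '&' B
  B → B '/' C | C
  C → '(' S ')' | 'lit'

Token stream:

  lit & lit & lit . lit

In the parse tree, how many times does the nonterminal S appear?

[S [A [A [A [B [C lit]]] & [B [C lit]]] & [B [C lit]]] . [S [A [B [C lit]]]]]

2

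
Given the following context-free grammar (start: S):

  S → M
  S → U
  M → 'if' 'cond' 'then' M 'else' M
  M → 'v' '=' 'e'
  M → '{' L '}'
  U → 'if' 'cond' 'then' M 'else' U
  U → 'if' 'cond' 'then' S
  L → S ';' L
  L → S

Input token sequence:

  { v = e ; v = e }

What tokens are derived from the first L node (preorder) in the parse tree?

[S [M { [L [S [M v = e]] ; [L [S [M v = e]]]] }]]

v = e ; v = e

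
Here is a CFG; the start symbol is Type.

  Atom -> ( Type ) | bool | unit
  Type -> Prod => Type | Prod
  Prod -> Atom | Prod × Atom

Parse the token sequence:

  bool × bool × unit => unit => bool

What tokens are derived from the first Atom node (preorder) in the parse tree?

bool

[Type [Prod [Prod [Prod [Atom bool]] × [Atom bool]] × [Atom unit]] => [Type [Prod [Atom unit]] => [Type [Prod [Atom bool]]]]]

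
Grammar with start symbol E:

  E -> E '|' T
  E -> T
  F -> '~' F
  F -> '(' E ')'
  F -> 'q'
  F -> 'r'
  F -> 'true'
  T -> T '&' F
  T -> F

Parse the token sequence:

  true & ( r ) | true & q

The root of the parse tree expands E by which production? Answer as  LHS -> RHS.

E -> E '|' T

[E [E [T [T [F true]] & [F ( [E [T [F r]]] )]]] | [T [T [F true]] & [F q]]]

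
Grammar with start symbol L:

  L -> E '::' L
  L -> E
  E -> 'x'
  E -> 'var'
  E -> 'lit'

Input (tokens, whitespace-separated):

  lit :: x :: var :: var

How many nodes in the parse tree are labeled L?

4

[L [E lit] :: [L [E x] :: [L [E var] :: [L [E var]]]]]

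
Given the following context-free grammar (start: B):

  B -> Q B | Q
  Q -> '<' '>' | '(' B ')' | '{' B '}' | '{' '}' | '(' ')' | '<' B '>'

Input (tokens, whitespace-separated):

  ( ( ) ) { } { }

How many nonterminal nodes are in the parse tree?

[B [Q ( [B [Q ( )]] )] [B [Q { }] [B [Q { }]]]]

8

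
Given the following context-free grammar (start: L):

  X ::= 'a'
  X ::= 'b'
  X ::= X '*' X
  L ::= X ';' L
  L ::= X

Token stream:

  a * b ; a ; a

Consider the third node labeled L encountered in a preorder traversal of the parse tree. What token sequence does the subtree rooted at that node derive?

a

[L [X [X a] * [X b]] ; [L [X a] ; [L [X a]]]]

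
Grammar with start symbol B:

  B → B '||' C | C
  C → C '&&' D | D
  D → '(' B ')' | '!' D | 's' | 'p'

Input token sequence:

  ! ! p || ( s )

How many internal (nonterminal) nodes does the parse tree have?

11

[B [B [C [D ! [D ! [D p]]]]] || [C [D ( [B [C [D s]]] )]]]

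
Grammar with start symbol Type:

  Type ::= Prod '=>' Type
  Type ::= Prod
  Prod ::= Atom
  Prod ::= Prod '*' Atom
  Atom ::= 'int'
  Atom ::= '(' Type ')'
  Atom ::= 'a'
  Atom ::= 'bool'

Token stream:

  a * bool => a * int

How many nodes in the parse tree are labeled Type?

[Type [Prod [Prod [Atom a]] * [Atom bool]] => [Type [Prod [Prod [Atom a]] * [Atom int]]]]

2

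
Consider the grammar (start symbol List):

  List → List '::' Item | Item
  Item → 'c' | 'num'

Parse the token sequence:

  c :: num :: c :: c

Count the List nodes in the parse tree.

[List [List [List [List [Item c]] :: [Item num]] :: [Item c]] :: [Item c]]

4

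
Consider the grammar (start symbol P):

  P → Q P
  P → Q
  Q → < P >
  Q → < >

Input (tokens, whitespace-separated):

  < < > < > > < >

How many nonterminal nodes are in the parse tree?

[P [Q < [P [Q < >] [P [Q < >]]] >] [P [Q < >]]]

8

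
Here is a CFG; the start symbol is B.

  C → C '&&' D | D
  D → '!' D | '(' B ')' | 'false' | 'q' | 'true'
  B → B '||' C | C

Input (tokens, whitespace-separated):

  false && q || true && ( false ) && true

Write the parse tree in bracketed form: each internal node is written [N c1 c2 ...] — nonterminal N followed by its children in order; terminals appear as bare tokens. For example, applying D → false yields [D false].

B
B || C
C || C
C && D || C
D && D || C
false && D || C
false && q || C
false && q || C && D
false && q || C && D && D
false && q || D && D && D
false && q || true && D && D
false && q || true && ( B ) && D
false && q || true && ( C ) && D
false && q || true && ( D ) && D
false && q || true && ( false ) && D
false && q || true && ( false ) && true

[B [B [C [C [D false]] && [D q]]] || [C [C [C [D true]] && [D ( [B [C [D false]]] )]] && [D true]]]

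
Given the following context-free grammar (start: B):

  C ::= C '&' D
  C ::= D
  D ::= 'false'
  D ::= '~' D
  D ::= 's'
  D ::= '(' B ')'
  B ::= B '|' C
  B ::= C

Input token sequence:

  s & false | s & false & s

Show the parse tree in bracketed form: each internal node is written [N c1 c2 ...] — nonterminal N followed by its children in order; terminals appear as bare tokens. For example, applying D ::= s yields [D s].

[B [B [C [C [D s]] & [D false]]] | [C [C [C [D s]] & [D false]] & [D s]]]

B
B | C
C | C
C & D | C
D & D | C
s & D | C
s & false | C
s & false | C & D
s & false | C & D & D
s & false | D & D & D
s & false | s & D & D
s & false | s & false & D
s & false | s & false & s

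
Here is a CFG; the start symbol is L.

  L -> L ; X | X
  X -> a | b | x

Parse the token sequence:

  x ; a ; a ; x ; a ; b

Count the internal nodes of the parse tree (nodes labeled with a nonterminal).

12

[L [L [L [L [L [L [X x]] ; [X a]] ; [X a]] ; [X x]] ; [X a]] ; [X b]]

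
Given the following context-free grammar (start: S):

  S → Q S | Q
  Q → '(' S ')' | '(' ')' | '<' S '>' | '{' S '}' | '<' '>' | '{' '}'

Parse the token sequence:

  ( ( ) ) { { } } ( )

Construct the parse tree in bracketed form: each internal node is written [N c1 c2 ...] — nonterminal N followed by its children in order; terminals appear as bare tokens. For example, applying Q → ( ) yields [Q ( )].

[S [Q ( [S [Q ( )]] )] [S [Q { [S [Q { }]] }] [S [Q ( )]]]]

S
Q S
( S ) S
( Q ) S
( ( ) ) S
( ( ) ) Q S
( ( ) ) { S } S
( ( ) ) { Q } S
( ( ) ) { { } } S
( ( ) ) { { } } Q
( ( ) ) { { } } ( )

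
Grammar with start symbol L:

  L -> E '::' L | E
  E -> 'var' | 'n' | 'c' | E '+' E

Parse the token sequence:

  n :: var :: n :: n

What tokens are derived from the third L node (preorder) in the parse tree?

n :: n

[L [E n] :: [L [E var] :: [L [E n] :: [L [E n]]]]]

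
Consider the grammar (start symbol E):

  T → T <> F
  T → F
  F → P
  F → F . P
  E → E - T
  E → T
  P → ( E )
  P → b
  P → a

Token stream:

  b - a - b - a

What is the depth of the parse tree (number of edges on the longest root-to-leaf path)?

[E [E [E [E [T [F [P b]]]] - [T [F [P a]]]] - [T [F [P b]]]] - [T [F [P a]]]]

7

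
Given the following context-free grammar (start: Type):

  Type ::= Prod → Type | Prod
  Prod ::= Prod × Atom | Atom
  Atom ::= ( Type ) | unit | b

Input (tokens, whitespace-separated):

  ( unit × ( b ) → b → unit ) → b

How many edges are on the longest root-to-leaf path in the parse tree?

[Type [Prod [Atom ( [Type [Prod [Prod [Atom unit]] × [Atom ( [Type [Prod [Atom b]]] )]] → [Type [Prod [Atom b]] → [Type [Prod [Atom unit]]]]] )]] → [Type [Prod [Atom b]]]]

9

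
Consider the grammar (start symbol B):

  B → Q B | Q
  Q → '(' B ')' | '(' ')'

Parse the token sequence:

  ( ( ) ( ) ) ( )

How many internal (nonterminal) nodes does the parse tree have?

[B [Q ( [B [Q ( )] [B [Q ( )]]] )] [B [Q ( )]]]

8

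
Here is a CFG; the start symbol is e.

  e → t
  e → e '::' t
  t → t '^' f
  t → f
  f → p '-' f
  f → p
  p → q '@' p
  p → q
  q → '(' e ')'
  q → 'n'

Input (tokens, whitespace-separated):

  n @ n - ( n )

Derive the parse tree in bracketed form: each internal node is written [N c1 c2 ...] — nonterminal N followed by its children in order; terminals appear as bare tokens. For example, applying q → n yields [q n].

[e [t [f [p [q n] @ [p [q n]]] - [f [p [q ( [e [t [f [p [q n]]]]] )]]]]]]

e
t
f
p - f
q @ p - f
n @ p - f
n @ q - f
n @ n - f
n @ n - p
n @ n - q
n @ n - ( e )
n @ n - ( t )
n @ n - ( f )
n @ n - ( p )
n @ n - ( q )
n @ n - ( n )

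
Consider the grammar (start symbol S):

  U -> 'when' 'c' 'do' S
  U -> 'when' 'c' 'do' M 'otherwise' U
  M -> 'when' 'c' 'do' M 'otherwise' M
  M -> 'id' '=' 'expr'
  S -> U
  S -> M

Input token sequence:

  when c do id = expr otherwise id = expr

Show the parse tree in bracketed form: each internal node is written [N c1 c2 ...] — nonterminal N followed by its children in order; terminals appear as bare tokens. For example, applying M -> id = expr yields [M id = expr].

S
M
when c do M otherwise M
when c do id = expr otherwise M
when c do id = expr otherwise id = expr

[S [M when c do [M id = expr] otherwise [M id = expr]]]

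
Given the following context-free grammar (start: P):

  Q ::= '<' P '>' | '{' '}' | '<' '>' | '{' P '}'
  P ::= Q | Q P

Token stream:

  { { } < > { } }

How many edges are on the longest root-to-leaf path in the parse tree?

6

[P [Q { [P [Q { }] [P [Q < >] [P [Q { }]]]] }]]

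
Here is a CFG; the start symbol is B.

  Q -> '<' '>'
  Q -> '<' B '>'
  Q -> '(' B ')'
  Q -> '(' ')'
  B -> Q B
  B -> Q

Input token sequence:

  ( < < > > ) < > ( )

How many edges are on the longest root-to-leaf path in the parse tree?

[B [Q ( [B [Q < [B [Q < >]] >]] )] [B [Q < >] [B [Q ( )]]]]

6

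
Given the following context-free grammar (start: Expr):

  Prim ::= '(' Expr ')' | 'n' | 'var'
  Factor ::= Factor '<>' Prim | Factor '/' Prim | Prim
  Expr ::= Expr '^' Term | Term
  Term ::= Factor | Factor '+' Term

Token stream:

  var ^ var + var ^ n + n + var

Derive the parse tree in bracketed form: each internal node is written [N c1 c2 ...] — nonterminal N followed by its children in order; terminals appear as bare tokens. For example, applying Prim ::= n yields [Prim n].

[Expr [Expr [Expr [Term [Factor [Prim var]]]] ^ [Term [Factor [Prim var]] + [Term [Factor [Prim var]]]]] ^ [Term [Factor [Prim n]] + [Term [Factor [Prim n]] + [Term [Factor [Prim var]]]]]]

Expr
Expr ^ Term
Expr ^ Term ^ Term
Term ^ Term ^ Term
Factor ^ Term ^ Term
Prim ^ Term ^ Term
var ^ Term ^ Term
var ^ Factor + Term ^ Term
var ^ Prim + Term ^ Term
var ^ var + Term ^ Term
var ^ var + Factor ^ Term
var ^ var + Prim ^ Term
var ^ var + var ^ Term
var ^ var + var ^ Factor + Term
var ^ var + var ^ Prim + Term
var ^ var + var ^ n + Term
var ^ var + var ^ n + Factor + Term
var ^ var + var ^ n + Prim + Term
var ^ var + var ^ n + n + Term
var ^ var + var ^ n + n + Factor
var ^ var + var ^ n + n + Prim
var ^ var + var ^ n + n + var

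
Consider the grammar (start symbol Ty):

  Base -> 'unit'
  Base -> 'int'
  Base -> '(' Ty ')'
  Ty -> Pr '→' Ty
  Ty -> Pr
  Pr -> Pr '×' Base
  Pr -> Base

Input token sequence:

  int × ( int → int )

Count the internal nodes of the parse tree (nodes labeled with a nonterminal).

11

[Ty [Pr [Pr [Base int]] × [Base ( [Ty [Pr [Base int]] → [Ty [Pr [Base int]]]] )]]]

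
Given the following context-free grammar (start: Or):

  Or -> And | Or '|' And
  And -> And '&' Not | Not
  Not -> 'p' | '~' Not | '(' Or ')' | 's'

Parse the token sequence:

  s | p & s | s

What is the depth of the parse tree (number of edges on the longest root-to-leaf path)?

[Or [Or [Or [And [Not s]]] | [And [And [Not p]] & [Not s]]] | [And [Not s]]]

5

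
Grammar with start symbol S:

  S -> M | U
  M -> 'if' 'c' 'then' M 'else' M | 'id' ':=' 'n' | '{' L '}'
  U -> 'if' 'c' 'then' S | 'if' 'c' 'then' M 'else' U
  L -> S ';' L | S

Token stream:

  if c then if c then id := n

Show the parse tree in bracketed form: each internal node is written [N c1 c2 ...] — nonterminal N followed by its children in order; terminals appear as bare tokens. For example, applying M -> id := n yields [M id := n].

S
U
if c then S
if c then U
if c then if c then S
if c then if c then M
if c then if c then id := n

[S [U if c then [S [U if c then [S [M id := n]]]]]]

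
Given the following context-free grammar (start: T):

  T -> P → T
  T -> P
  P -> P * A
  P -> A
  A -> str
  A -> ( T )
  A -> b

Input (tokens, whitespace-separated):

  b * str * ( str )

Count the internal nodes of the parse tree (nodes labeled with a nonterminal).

[T [P [P [P [A b]] * [A str]] * [A ( [T [P [A str]]] )]]]

10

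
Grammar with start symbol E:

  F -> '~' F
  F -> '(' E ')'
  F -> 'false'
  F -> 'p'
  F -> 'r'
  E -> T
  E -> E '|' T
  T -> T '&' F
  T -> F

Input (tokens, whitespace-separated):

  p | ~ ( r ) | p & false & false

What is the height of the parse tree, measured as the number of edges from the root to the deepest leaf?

[E [E [E [T [F p]]] | [T [F ~ [F ( [E [T [F r]]] )]]]] | [T [T [T [F p]] & [F false]] & [F false]]]

8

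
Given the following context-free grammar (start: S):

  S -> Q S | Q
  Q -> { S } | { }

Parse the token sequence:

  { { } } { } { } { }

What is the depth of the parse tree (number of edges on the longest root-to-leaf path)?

5

[S [Q { [S [Q { }]] }] [S [Q { }] [S [Q { }] [S [Q { }]]]]]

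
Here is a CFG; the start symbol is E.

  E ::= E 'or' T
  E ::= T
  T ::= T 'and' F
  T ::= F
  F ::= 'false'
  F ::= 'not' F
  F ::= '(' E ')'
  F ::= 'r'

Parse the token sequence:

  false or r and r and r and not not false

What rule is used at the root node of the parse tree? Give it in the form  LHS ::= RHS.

E ::= E 'or' T

[E [E [T [F false]]] or [T [T [T [T [F r]] and [F r]] and [F r]] and [F not [F not [F false]]]]]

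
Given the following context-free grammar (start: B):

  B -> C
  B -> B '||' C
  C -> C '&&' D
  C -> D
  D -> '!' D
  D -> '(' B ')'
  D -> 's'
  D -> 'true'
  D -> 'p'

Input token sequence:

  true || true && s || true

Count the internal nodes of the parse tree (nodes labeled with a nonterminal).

[B [B [B [C [D true]]] || [C [C [D true]] && [D s]]] || [C [D true]]]

11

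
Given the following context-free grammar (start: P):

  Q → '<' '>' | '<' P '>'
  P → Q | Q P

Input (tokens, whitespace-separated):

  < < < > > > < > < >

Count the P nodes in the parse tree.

[P [Q < [P [Q < [P [Q < >]] >]] >] [P [Q < >] [P [Q < >]]]]

5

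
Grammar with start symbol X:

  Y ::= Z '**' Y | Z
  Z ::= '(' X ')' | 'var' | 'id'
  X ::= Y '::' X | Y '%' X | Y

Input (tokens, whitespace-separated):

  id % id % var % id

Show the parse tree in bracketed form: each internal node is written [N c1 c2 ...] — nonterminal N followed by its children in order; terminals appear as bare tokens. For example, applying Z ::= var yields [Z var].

[X [Y [Z id]] % [X [Y [Z id]] % [X [Y [Z var]] % [X [Y [Z id]]]]]]

X
Y % X
Z % X
id % X
id % Y % X
id % Z % X
id % id % X
id % id % Y % X
id % id % Z % X
id % id % var % X
id % id % var % Y
id % id % var % Z
id % id % var % id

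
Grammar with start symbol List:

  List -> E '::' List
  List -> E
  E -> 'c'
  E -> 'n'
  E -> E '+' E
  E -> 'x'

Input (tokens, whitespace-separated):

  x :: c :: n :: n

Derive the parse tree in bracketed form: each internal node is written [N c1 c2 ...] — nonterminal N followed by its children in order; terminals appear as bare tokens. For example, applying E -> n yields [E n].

List
E :: List
x :: List
x :: E :: List
x :: c :: List
x :: c :: E :: List
x :: c :: n :: List
x :: c :: n :: E
x :: c :: n :: n

[List [E x] :: [List [E c] :: [List [E n] :: [List [E n]]]]]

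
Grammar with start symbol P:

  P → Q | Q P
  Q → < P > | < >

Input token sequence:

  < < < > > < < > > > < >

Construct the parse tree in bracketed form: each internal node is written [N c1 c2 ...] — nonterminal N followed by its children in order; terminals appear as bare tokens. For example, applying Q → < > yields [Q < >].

P
Q P
< P > P
< Q P > P
< < P > P > P
< < Q > P > P
< < < > > P > P
< < < > > Q > P
< < < > > < P > > P
< < < > > < Q > > P
< < < > > < < > > > P
< < < > > < < > > > Q
< < < > > < < > > > < >

[P [Q < [P [Q < [P [Q < >]] >] [P [Q < [P [Q < >]] >]]] >] [P [Q < >]]]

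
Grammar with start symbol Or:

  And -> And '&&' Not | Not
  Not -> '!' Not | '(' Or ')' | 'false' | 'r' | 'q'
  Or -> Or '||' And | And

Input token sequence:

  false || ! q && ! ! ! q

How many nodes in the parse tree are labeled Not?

7

[Or [Or [And [Not false]]] || [And [And [Not ! [Not q]]] && [Not ! [Not ! [Not ! [Not q]]]]]]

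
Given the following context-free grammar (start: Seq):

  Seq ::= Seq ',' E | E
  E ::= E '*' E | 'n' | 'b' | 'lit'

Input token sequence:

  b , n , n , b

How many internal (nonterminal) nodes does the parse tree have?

8

[Seq [Seq [Seq [Seq [E b]] , [E n]] , [E n]] , [E b]]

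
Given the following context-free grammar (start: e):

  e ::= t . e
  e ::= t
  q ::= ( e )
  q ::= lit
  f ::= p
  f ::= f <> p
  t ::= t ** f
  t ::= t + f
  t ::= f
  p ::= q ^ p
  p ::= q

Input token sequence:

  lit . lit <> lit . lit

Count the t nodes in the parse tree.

3

[e [t [f [p [q lit]]]] . [e [t [f [f [p [q lit]]] <> [p [q lit]]]] . [e [t [f [p [q lit]]]]]]]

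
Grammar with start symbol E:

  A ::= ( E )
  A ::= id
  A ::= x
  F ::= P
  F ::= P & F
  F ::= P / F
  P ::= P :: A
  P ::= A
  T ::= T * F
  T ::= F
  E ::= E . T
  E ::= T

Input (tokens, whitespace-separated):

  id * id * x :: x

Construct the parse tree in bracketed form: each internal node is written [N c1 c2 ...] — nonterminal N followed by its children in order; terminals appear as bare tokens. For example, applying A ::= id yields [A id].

[E [T [T [T [F [P [A id]]]] * [F [P [A id]]]] * [F [P [P [A x]] :: [A x]]]]]

E
T
T * F
T * F * F
F * F * F
P * F * F
A * F * F
id * F * F
id * P * F
id * A * F
id * id * F
id * id * P
id * id * P :: A
id * id * A :: A
id * id * x :: A
id * id * x :: x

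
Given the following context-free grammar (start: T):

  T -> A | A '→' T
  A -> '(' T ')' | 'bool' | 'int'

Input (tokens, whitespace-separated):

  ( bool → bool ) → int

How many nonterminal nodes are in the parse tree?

8

[T [A ( [T [A bool] → [T [A bool]]] )] → [T [A int]]]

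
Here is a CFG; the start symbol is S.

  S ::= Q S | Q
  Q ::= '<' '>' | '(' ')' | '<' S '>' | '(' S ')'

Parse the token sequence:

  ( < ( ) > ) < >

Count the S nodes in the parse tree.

4

[S [Q ( [S [Q < [S [Q ( )]] >]] )] [S [Q < >]]]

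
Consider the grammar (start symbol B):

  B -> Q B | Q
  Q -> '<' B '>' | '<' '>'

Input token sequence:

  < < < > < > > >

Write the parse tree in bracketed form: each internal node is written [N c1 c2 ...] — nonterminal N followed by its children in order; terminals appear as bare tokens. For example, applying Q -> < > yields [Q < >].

[B [Q < [B [Q < [B [Q < >] [B [Q < >]]] >]] >]]

B
Q
< B >
< Q >
< < B > >
< < Q B > >
< < < > B > >
< < < > Q > >
< < < > < > > >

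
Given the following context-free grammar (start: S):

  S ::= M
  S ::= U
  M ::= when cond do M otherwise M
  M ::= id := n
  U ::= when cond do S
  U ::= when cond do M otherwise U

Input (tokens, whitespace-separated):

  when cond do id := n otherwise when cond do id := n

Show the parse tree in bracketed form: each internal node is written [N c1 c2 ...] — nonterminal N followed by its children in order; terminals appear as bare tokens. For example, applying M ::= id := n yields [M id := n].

[S [U when cond do [M id := n] otherwise [U when cond do [S [M id := n]]]]]

S
U
when cond do M otherwise U
when cond do id := n otherwise U
when cond do id := n otherwise when cond do S
when cond do id := n otherwise when cond do M
when cond do id := n otherwise when cond do id := n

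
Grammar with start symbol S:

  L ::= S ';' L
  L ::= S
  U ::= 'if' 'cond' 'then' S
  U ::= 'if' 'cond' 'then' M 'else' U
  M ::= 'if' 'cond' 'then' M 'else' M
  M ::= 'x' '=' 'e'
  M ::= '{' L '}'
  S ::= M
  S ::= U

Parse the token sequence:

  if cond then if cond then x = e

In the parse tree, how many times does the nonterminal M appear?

1

[S [U if cond then [S [U if cond then [S [M x = e]]]]]]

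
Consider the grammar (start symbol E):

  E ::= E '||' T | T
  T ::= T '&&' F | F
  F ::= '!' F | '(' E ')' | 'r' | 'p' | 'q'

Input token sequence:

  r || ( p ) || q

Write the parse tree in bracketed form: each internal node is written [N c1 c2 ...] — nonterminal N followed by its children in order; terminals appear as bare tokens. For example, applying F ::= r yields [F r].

E
E || T
E || T || T
T || T || T
F || T || T
r || T || T
r || F || T
r || ( E ) || T
r || ( T ) || T
r || ( F ) || T
r || ( p ) || T
r || ( p ) || F
r || ( p ) || q

[E [E [E [T [F r]]] || [T [F ( [E [T [F p]]] )]]] || [T [F q]]]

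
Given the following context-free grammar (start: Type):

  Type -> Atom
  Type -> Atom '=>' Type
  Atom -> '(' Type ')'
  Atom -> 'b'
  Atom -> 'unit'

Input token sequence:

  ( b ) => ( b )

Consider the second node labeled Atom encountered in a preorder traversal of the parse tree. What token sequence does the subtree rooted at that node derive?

b

[Type [Atom ( [Type [Atom b]] )] => [Type [Atom ( [Type [Atom b]] )]]]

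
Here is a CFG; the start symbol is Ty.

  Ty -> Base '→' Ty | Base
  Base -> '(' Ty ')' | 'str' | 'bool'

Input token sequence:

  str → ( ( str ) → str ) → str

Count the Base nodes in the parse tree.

6

[Ty [Base str] → [Ty [Base ( [Ty [Base ( [Ty [Base str]] )] → [Ty [Base str]]] )] → [Ty [Base str]]]]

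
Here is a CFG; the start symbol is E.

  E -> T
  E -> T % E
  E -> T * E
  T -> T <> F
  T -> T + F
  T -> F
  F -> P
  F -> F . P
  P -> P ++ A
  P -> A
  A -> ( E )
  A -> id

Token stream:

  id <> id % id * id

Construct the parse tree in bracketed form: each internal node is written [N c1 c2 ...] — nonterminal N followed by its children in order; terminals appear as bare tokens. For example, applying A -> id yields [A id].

E
T % E
T <> F % E
F <> F % E
P <> F % E
A <> F % E
id <> F % E
id <> P % E
id <> A % E
id <> id % E
id <> id % T * E
id <> id % F * E
id <> id % P * E
id <> id % A * E
id <> id % id * E
id <> id % id * T
id <> id % id * F
id <> id % id * P
id <> id % id * A
id <> id % id * id

[E [T [T [F [P [A id]]]] <> [F [P [A id]]]] % [E [T [F [P [A id]]]] * [E [T [F [P [A id]]]]]]]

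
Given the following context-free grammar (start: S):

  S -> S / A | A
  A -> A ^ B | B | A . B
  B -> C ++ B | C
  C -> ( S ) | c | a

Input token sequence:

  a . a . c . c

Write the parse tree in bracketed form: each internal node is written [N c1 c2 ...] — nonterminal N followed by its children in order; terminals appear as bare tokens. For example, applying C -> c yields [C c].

[S [A [A [A [A [B [C a]]] . [B [C a]]] . [B [C c]]] . [B [C c]]]]

S
A
A . B
A . B . B
A . B . B . B
B . B . B . B
C . B . B . B
a . B . B . B
a . C . B . B
a . a . B . B
a . a . C . B
a . a . c . B
a . a . c . C
a . a . c . c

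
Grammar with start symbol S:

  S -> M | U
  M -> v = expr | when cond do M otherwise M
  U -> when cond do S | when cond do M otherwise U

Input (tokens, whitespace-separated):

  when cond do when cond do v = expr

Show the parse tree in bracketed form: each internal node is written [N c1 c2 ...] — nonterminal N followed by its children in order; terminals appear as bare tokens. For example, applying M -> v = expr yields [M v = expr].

[S [U when cond do [S [U when cond do [S [M v = expr]]]]]]

S
U
when cond do S
when cond do U
when cond do when cond do S
when cond do when cond do M
when cond do when cond do v = expr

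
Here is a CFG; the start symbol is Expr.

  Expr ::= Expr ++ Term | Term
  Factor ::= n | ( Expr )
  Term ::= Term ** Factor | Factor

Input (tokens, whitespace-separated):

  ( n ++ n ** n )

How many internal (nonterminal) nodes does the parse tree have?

[Expr [Term [Factor ( [Expr [Expr [Term [Factor n]]] ++ [Term [Term [Factor n]] ** [Factor n]]] )]]]

11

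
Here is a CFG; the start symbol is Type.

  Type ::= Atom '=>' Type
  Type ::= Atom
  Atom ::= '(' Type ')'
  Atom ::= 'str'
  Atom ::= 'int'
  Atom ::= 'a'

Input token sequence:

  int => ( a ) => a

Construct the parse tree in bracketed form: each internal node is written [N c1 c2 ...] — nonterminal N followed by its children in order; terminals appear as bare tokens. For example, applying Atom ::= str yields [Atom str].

Type
Atom => Type
int => Type
int => Atom => Type
int => ( Type ) => Type
int => ( Atom ) => Type
int => ( a ) => Type
int => ( a ) => Atom
int => ( a ) => a

[Type [Atom int] => [Type [Atom ( [Type [Atom a]] )] => [Type [Atom a]]]]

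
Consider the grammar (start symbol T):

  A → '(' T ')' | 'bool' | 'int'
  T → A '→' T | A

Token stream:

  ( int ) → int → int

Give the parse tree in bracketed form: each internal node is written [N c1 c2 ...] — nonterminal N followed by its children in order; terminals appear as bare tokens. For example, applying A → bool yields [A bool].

[T [A ( [T [A int]] )] → [T [A int] → [T [A int]]]]

T
A → T
( T ) → T
( A ) → T
( int ) → T
( int ) → A → T
( int ) → int → T
( int ) → int → A
( int ) → int → int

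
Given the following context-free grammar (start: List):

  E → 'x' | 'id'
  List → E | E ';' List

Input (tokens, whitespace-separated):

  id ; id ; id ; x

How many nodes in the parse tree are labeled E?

4

[List [E id] ; [List [E id] ; [List [E id] ; [List [E x]]]]]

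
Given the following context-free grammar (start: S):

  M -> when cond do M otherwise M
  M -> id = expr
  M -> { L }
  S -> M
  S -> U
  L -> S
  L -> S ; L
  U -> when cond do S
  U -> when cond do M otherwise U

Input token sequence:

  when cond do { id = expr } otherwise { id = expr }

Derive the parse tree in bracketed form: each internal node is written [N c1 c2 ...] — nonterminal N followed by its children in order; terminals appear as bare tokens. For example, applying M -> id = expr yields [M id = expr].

[S [M when cond do [M { [L [S [M id = expr]]] }] otherwise [M { [L [S [M id = expr]]] }]]]

S
M
when cond do M otherwise M
when cond do { L } otherwise M
when cond do { S } otherwise M
when cond do { M } otherwise M
when cond do { id = expr } otherwise M
when cond do { id = expr } otherwise { L }
when cond do { id = expr } otherwise { S }
when cond do { id = expr } otherwise { M }
when cond do { id = expr } otherwise { id = expr }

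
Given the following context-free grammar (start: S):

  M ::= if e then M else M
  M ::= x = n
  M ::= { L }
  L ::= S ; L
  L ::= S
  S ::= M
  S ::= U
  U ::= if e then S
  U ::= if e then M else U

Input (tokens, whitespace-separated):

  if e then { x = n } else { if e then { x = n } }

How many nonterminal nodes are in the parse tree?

15

[S [M if e then [M { [L [S [M x = n]]] }] else [M { [L [S [U if e then [S [M { [L [S [M x = n]]] }]]]]] }]]]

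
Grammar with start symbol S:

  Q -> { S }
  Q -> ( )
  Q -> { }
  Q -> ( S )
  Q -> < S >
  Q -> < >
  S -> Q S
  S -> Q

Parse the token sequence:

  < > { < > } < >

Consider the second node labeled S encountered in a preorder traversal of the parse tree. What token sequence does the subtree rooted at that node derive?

[S [Q < >] [S [Q { [S [Q < >]] }] [S [Q < >]]]]

{ < > } < >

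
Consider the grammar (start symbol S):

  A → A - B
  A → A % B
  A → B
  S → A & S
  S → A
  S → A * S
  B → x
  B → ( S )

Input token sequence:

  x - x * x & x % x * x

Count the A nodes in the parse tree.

6

[S [A [A [B x]] - [B x]] * [S [A [B x]] & [S [A [A [B x]] % [B x]] * [S [A [B x]]]]]]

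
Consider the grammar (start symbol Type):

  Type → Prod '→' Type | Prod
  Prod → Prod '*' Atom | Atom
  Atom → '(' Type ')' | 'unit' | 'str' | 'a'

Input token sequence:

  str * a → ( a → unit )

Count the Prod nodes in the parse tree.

5

[Type [Prod [Prod [Atom str]] * [Atom a]] → [Type [Prod [Atom ( [Type [Prod [Atom a]] → [Type [Prod [Atom unit]]]] )]]]]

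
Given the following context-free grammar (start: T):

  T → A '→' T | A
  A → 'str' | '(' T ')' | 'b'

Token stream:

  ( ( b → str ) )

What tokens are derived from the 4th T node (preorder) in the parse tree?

str

[T [A ( [T [A ( [T [A b] → [T [A str]]] )]] )]]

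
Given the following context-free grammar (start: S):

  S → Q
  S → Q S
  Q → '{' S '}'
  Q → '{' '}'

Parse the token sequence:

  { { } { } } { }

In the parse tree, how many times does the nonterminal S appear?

4

[S [Q { [S [Q { }] [S [Q { }]]] }] [S [Q { }]]]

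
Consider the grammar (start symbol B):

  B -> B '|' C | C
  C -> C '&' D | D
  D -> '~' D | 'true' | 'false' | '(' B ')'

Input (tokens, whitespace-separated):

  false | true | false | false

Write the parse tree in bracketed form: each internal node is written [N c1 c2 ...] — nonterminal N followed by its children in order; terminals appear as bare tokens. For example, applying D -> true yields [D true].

[B [B [B [B [C [D false]]] | [C [D true]]] | [C [D false]]] | [C [D false]]]

B
B | C
B | C | C
B | C | C | C
C | C | C | C
D | C | C | C
false | C | C | C
false | D | C | C
false | true | C | C
false | true | D | C
false | true | false | C
false | true | false | D
false | true | false | false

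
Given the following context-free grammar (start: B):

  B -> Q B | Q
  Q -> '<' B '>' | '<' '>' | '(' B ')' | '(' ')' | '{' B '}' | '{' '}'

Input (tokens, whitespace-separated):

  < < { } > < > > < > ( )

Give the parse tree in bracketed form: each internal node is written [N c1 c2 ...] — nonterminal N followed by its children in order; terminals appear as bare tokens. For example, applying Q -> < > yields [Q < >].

[B [Q < [B [Q < [B [Q { }]] >] [B [Q < >]]] >] [B [Q < >] [B [Q ( )]]]]

B
Q B
< B > B
< Q B > B
< < B > B > B
< < Q > B > B
< < { } > B > B
< < { } > Q > B
< < { } > < > > B
< < { } > < > > Q B
< < { } > < > > < > B
< < { } > < > > < > Q
< < { } > < > > < > ( )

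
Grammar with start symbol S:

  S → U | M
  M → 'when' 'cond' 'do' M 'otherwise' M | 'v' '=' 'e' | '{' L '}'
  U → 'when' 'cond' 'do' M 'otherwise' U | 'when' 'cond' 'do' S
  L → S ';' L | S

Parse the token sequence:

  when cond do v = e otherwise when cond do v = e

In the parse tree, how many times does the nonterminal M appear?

2

[S [U when cond do [M v = e] otherwise [U when cond do [S [M v = e]]]]]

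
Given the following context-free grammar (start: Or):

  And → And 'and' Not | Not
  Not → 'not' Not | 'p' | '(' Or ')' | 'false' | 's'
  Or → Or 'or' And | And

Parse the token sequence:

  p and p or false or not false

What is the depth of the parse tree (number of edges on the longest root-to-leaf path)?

6

[Or [Or [Or [And [And [Not p]] and [Not p]]] or [And [Not false]]] or [And [Not not [Not false]]]]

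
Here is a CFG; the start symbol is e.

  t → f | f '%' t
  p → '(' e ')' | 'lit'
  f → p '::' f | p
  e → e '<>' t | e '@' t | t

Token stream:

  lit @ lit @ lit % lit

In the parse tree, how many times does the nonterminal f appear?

[e [e [e [t [f [p lit]]]] @ [t [f [p lit]]]] @ [t [f [p lit]] % [t [f [p lit]]]]]

4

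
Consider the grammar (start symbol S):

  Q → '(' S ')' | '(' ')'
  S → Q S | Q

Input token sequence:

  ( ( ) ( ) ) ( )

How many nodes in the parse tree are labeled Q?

[S [Q ( [S [Q ( )] [S [Q ( )]]] )] [S [Q ( )]]]

4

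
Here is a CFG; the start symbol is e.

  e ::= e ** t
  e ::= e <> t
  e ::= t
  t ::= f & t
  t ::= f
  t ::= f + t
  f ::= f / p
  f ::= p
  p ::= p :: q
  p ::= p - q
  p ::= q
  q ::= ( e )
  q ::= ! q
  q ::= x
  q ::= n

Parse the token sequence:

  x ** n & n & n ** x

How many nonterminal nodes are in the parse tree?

[e [e [e [t [f [p [q x]]]]] ** [t [f [p [q n]]] & [t [f [p [q n]]] & [t [f [p [q n]]]]]]] ** [t [f [p [q x]]]]]

23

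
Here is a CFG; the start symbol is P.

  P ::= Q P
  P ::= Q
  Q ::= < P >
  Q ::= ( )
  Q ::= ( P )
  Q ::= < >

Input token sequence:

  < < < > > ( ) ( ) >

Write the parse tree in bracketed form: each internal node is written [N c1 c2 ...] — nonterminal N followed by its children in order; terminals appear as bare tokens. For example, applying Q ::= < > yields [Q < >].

P
Q
< P >
< Q P >
< < P > P >
< < Q > P >
< < < > > P >
< < < > > Q P >
< < < > > ( ) P >
< < < > > ( ) Q >
< < < > > ( ) ( ) >

[P [Q < [P [Q < [P [Q < >]] >] [P [Q ( )] [P [Q ( )]]]] >]]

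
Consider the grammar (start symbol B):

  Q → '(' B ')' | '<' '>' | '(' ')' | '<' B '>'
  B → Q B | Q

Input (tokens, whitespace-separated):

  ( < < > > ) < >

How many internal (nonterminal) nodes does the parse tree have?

8

[B [Q ( [B [Q < [B [Q < >]] >]] )] [B [Q < >]]]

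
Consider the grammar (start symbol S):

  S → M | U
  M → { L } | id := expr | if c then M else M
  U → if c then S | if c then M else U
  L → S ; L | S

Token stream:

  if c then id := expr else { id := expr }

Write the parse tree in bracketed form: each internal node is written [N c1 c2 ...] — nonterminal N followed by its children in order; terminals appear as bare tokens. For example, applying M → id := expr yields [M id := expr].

S
M
if c then M else M
if c then id := expr else M
if c then id := expr else { L }
if c then id := expr else { S }
if c then id := expr else { M }
if c then id := expr else { id := expr }

[S [M if c then [M id := expr] else [M { [L [S [M id := expr]]] }]]]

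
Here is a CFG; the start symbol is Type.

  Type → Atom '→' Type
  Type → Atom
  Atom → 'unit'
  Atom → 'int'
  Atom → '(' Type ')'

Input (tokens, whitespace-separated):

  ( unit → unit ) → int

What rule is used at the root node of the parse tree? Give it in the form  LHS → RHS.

[Type [Atom ( [Type [Atom unit] → [Type [Atom unit]]] )] → [Type [Atom int]]]

Type → Atom '→' Type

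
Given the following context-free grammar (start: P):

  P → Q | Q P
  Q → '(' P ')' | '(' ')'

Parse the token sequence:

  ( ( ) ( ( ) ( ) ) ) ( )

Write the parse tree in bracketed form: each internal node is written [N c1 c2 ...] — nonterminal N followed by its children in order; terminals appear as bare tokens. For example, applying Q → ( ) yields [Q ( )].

[P [Q ( [P [Q ( )] [P [Q ( [P [Q ( )] [P [Q ( )]]] )]]] )] [P [Q ( )]]]

P
Q P
( P ) P
( Q P ) P
( ( ) P ) P
( ( ) Q ) P
( ( ) ( P ) ) P
( ( ) ( Q P ) ) P
( ( ) ( ( ) P ) ) P
( ( ) ( ( ) Q ) ) P
( ( ) ( ( ) ( ) ) ) P
( ( ) ( ( ) ( ) ) ) Q
( ( ) ( ( ) ( ) ) ) ( )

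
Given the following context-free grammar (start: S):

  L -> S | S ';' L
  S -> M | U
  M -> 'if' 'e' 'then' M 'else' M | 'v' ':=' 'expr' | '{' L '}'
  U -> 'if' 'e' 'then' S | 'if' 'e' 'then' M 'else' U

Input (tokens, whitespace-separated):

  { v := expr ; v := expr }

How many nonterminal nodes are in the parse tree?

8

[S [M { [L [S [M v := expr]] ; [L [S [M v := expr]]]] }]]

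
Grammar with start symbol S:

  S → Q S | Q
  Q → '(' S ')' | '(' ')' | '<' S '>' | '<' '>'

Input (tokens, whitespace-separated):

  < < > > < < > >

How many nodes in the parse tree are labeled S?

4

[S [Q < [S [Q < >]] >] [S [Q < [S [Q < >]] >]]]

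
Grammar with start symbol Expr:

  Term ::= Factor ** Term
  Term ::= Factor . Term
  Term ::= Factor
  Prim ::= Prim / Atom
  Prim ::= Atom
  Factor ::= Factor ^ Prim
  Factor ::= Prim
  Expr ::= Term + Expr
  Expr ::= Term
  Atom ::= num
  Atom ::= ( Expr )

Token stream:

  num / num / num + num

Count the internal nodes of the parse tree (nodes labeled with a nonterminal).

[Expr [Term [Factor [Prim [Prim [Prim [Atom num]] / [Atom num]] / [Atom num]]]] + [Expr [Term [Factor [Prim [Atom num]]]]]]

14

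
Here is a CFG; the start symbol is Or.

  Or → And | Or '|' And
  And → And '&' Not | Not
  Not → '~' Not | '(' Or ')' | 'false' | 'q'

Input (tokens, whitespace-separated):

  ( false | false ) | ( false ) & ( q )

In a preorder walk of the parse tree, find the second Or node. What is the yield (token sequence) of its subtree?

[Or [Or [And [Not ( [Or [Or [And [Not false]]] | [And [Not false]]] )]]] | [And [And [Not ( [Or [And [Not false]]] )]] & [Not ( [Or [And [Not q]]] )]]]

( false | false )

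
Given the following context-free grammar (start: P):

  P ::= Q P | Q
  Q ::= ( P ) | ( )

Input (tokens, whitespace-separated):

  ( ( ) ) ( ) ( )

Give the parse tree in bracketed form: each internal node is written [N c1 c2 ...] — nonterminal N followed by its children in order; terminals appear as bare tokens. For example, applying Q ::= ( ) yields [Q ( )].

[P [Q ( [P [Q ( )]] )] [P [Q ( )] [P [Q ( )]]]]

P
Q P
( P ) P
( Q ) P
( ( ) ) P
( ( ) ) Q P
( ( ) ) ( ) P
( ( ) ) ( ) Q
( ( ) ) ( ) ( )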